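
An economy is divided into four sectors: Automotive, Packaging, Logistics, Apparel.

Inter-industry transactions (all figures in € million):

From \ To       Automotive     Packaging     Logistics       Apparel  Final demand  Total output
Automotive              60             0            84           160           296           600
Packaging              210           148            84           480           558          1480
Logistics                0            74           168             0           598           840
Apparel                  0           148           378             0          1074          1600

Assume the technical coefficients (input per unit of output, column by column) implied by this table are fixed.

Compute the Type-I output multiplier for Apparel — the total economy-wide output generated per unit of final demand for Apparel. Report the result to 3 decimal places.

m_4 = 1.595

Technical coefficients a_ij = z_ij / X_j:
  a_11 = 60/600 = 0.10, a_21 = 210/600 = 0.35, a_31 = 0/600 = 0.00, a_41 = 0/600 = 0.00
  a_12 = 0/1480 = 0.00, a_22 = 148/1480 = 0.10, a_32 = 74/1480 = 0.05, a_42 = 148/1480 = 0.10
  a_13 = 84/840 = 0.10, a_23 = 84/840 = 0.10, a_33 = 168/840 = 0.20, a_43 = 378/840 = 0.45
  a_14 = 160/1600 = 0.10, a_24 = 480/1600 = 0.30, a_34 = 0/1600 = 0.00, a_44 = 0/1600 = 0.00
I − A =
  [   0.90     0.00    -0.10    -0.10]
  [  -0.35     0.90    -0.10    -0.30]
  [   0.00    -0.05     0.80     0.00]
  [   0.00    -0.10    -0.45     1.00]
Compute the cofactors C_ij = (−1)^(i+j)·(3×3 minor ij) of I−A; the adjugate is their transpose:
adj(I−A) = Cᵀ =
  [ 0.684250   0.015250   0.128500   0.073000]
  [ 0.280000   0.720000   0.262250   0.244000]
  [ 0.017500   0.045000   0.779500   0.015250]
  [ 0.035875   0.092250   0.377000   0.641750]
det(I−A) = Σ_j (I−A)_1j·C_1j = (0.90)(0.684250) + (0.00)(0.280000) + (-0.10)(0.017500) + (-0.10)(0.035875) = 0.6104875
(I − A)⁻¹ = adj(I−A) / det(I−A) ≈
  [   1.1208     0.0250     0.2105     0.1196]
  [   0.4586     1.1794     0.4296     0.3997]
  [   0.0287     0.0737     1.2768     0.0250]
  [   0.0588     0.1511     0.6175     1.0512]
The output multiplier for sector j is the column-j sum of the Leontief inverse (I − A)⁻¹ = adj(I−A) / det(I−A).
Column 4 of adj(I−A): (0.073000, 0.244000, 0.015250, 0.641750); det(I−A) = 0.6104875.
m_4 = (0.073000 + 0.244000 + 0.015250 + 0.641750) / 0.6104875 = 0.974 / 0.6104875 ≈ 1.595.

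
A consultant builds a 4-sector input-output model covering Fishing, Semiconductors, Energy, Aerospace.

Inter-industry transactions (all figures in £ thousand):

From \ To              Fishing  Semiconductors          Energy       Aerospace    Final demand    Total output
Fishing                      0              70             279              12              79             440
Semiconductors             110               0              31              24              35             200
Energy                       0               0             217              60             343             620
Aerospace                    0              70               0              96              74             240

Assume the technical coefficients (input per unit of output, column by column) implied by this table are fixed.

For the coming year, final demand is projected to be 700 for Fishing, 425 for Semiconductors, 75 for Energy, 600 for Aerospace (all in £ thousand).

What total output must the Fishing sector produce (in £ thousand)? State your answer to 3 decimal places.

x_1 = 1445.254

Technical coefficients a_ij = z_ij / X_j:
  a_11 = 0/440 = 0.00, a_21 = 110/440 = 0.25, a_31 = 0/440 = 0.00, a_41 = 0/440 = 0.00
  a_12 = 70/200 = 0.35, a_22 = 0/200 = 0.00, a_32 = 0/200 = 0.00, a_42 = 70/200 = 0.35
  a_13 = 279/620 = 0.45, a_23 = 31/620 = 0.05, a_33 = 217/620 = 0.35, a_43 = 0/620 = 0.00
  a_14 = 12/240 = 0.05, a_24 = 24/240 = 0.10, a_34 = 60/240 = 0.25, a_44 = 96/240 = 0.40
I − A =
  [   1.00    -0.35    -0.45    -0.05]
  [  -0.25     1.00    -0.05    -0.10]
  [   0.00     0.00     0.65    -0.25]
  [   0.00    -0.35     0.00     0.60]
Compute the cofactors C_ij = (−1)^(i+j)·(3×3 minor ij) of I−A; the adjugate is their transpose:
adj(I−A) = Cᵀ =
  [ 0.362875   0.187250   0.265625   0.172125]
  [ 0.097500   0.390000   0.097500   0.113750]
  [ 0.021875   0.087500   0.508125   0.228125]
  [ 0.056875   0.227500   0.056875   0.593125]
det(I−A) = Σ_j (I−A)_1j·C_1j = (1.00)(0.362875) + (-0.35)(0.097500) + (-0.45)(0.021875) + (-0.05)(0.056875) = 0.3160625
(I − A)⁻¹ = adj(I−A) / det(I−A) ≈
  [   1.1481     0.5924     0.8404     0.5446]
  [   0.3085     1.2339     0.3085     0.3599]
  [   0.0692     0.2768     1.6077     0.7218]
  [   0.1799     0.7198     0.1799     1.8766]
x = (I − A)⁻¹ d = adj(I−A)·d / det(I−A), with det(I−A) = 0.3160625:
  x_1 = (0.362875·700 + 0.187250·425 + 0.265625·75 + 0.172125·600) / 0.3160625 = 456.790625 / 0.3160625 ≈ 1445.254
  x_2 = (0.097500·700 + 0.390000·425 + 0.097500·75 + 0.113750·600) / 0.3160625 = 309.5625 / 0.3160625 ≈ 979.434
  x_3 = (0.021875·700 + 0.087500·425 + 0.508125·75 + 0.228125·600) / 0.3160625 = 227.484375 / 0.3160625 ≈ 719.745
  x_4 = (0.056875·700 + 0.227500·425 + 0.056875·75 + 0.593125·600) / 0.3160625 = 496.640625 / 0.3160625 ≈ 1571.337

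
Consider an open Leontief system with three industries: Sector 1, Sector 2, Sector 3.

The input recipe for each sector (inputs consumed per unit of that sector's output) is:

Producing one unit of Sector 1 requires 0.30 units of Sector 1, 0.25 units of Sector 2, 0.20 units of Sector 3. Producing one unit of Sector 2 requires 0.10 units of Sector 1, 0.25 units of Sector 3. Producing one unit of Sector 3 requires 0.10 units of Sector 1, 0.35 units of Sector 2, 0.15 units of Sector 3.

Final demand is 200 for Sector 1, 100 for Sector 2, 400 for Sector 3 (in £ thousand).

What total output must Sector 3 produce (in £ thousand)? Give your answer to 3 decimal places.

I − A =
  [   0.70    -0.10    -0.10]
  [  -0.25     1.00    -0.35]
  [  -0.20    -0.25     0.85]
Cofactors of I−A, C_ij = (−1)^(i+j)·(minor ij) (rows/columns in the sector order above):
  C_11 = (1.00)(0.85) − (-0.35)(-0.25) = 0.7625
  C_12 = −[(-0.25)(0.85) − (-0.35)(-0.20)] = 0.2825
  C_13 = (-0.25)(-0.25) − (1.00)(-0.20) = 0.2625
  C_21 = −[(-0.10)(0.85) − (-0.10)(-0.25)] = 0.1100
  C_22 = (0.70)(0.85) − (-0.10)(-0.20) = 0.5750
  C_23 = −[(0.70)(-0.25) − (-0.10)(-0.20)] = 0.1950
  C_31 = (-0.10)(-0.35) − (-0.10)(1.00) = 0.1350
  C_32 = −[(0.70)(-0.35) − (-0.10)(-0.25)] = 0.2700
  C_33 = (0.70)(1.00) − (-0.10)(-0.25) = 0.6750
det(I−A) = Σ_j (I−A)_1j·C_1j = (0.70)(0.7625) + (-0.10)(0.2825) + (-0.10)(0.2625) = 0.47925
adj(I−A) = Cᵀ =
  [ 0.7625   0.1100   0.1350]
  [ 0.2825   0.5750   0.2700]
  [ 0.2625   0.1950   0.6750]
(I − A)⁻¹ = adj(I−A) / det(I−A) ≈
  [   1.5910     0.2295     0.2817]
  [   0.5895     1.1998     0.5634]
  [   0.5477     0.4069     1.4085]
x = (I − A)⁻¹ d = adj(I−A)·d / det(I−A), with det(I−A) = 0.47925:
  x_1 = (0.7625·200 + 0.1100·100 + 0.1350·400) / 0.47925 = 217.50 / 0.47925 ≈ 453.834
  x_2 = (0.2825·200 + 0.5750·100 + 0.2700·400) / 0.47925 = 222.00 / 0.47925 ≈ 463.224
  x_3 = (0.2625·200 + 0.1950·100 + 0.6750·400) / 0.47925 = 342.00 / 0.47925 ≈ 713.615

x_3 = 713.615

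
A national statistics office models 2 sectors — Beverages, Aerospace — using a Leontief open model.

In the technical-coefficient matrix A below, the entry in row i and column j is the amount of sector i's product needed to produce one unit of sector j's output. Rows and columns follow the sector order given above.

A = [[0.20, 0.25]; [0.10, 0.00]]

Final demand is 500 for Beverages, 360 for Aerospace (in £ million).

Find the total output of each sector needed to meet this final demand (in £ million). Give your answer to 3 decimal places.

I − A =
  [   0.80    -0.25]
  [  -0.10     1.00]
det(I−A) = (0.80)(1.00) − (-0.25)(-0.10) = 0.7750
adj(I−A) = [[1.00, 0.25], [0.10, 0.80]]
(I − A)⁻¹ = adj(I−A) / det(I−A) ≈
  [   1.2903     0.3226]
  [   0.1290     1.0323]
x = (I − A)⁻¹ d = adj(I−A)·d / det(I−A), with det(I−A) = 0.7750:
  x_1 = (1.00·500 + 0.25·360) / 0.7750 = 590.00 / 0.7750 ≈ 761.290
  x_2 = (0.10·500 + 0.80·360) / 0.7750 = 338.00 / 0.7750 ≈ 436.129

x_1 = 761.290, x_2 = 436.129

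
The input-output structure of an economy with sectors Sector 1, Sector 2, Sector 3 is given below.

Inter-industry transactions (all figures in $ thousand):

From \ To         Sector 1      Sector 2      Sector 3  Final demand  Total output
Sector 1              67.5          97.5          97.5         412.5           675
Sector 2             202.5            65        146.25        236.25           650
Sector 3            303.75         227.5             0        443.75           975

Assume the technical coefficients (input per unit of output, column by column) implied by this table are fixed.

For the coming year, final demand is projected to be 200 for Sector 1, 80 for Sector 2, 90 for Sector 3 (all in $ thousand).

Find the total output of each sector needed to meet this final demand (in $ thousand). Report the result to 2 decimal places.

x_1 = 296.10, x_2 = 238.72, x_3 = 306.80

Technical coefficients a_ij = z_ij / X_j:
  a_11 = 67.5/675 = 0.10, a_21 = 202.5/675 = 0.30, a_31 = 303.75/675 = 0.45
  a_12 = 97.5/650 = 0.15, a_22 = 65/650 = 0.10, a_32 = 227.5/650 = 0.35
  a_13 = 97.5/975 = 0.10, a_23 = 146.25/975 = 0.15, a_33 = 0/975 = 0.00
I − A =
  [   0.90    -0.15    -0.10]
  [  -0.30     0.90    -0.15]
  [  -0.45    -0.35     1.00]
Cofactors of I−A, C_ij = (−1)^(i+j)·(minor ij) (rows/columns in the sector order above):
  C_11 = (0.90)(1.00) − (-0.15)(-0.35) = 0.8475
  C_12 = −[(-0.30)(1.00) − (-0.15)(-0.45)] = 0.3675
  C_13 = (-0.30)(-0.35) − (0.90)(-0.45) = 0.5100
  C_21 = −[(-0.15)(1.00) − (-0.10)(-0.35)] = 0.1850
  C_22 = (0.90)(1.00) − (-0.10)(-0.45) = 0.8550
  C_23 = −[(0.90)(-0.35) − (-0.15)(-0.45)] = 0.3825
  C_31 = (-0.15)(-0.15) − (-0.10)(0.90) = 0.1125
  C_32 = −[(0.90)(-0.15) − (-0.10)(-0.30)] = 0.1650
  C_33 = (0.90)(0.90) − (-0.15)(-0.30) = 0.7650
det(I−A) = Σ_j (I−A)_1j·C_1j = (0.90)(0.8475) + (-0.15)(0.3675) + (-0.10)(0.5100) = 0.656625
adj(I−A) = Cᵀ =
  [ 0.8475   0.1850   0.1125]
  [ 0.3675   0.8550   0.1650]
  [ 0.5100   0.3825   0.7650]
(I − A)⁻¹ = adj(I−A) / det(I−A) ≈
  [   1.2907     0.2817     0.1713]
  [   0.5597     1.3021     0.2513]
  [   0.7767     0.5825     1.1650]
x = (I − A)⁻¹ d = adj(I−A)·d / det(I−A), with det(I−A) = 0.656625:
  x_1 = (0.8475·200 + 0.1850·80 + 0.1125·90) / 0.656625 = 194.425 / 0.656625 ≈ 296.10
  x_2 = (0.3675·200 + 0.8550·80 + 0.1650·90) / 0.656625 = 156.75 / 0.656625 ≈ 238.72
  x_3 = (0.5100·200 + 0.3825·80 + 0.7650·90) / 0.656625 = 201.45 / 0.656625 ≈ 306.80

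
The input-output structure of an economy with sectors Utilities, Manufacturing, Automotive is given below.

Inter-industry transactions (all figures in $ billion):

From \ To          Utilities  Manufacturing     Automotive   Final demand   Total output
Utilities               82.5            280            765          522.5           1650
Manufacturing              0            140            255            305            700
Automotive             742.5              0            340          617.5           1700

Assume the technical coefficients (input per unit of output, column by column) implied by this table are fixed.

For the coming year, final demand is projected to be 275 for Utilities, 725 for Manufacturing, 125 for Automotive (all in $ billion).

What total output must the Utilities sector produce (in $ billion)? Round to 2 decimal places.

x_1 = 1099.05

Technical coefficients a_ij = z_ij / X_j:
  a_11 = 82.5/1650 = 0.05, a_21 = 0/1650 = 0.00, a_31 = 742.5/1650 = 0.45
  a_12 = 280/700 = 0.40, a_22 = 140/700 = 0.20, a_32 = 0/700 = 0.00
  a_13 = 765/1700 = 0.45, a_23 = 255/1700 = 0.15, a_33 = 340/1700 = 0.20
I − A =
  [   0.95    -0.40    -0.45]
  [   0.00     0.80    -0.15]
  [  -0.45     0.00     0.80]
Cofactors of I−A, C_ij = (−1)^(i+j)·(minor ij) (rows/columns in the sector order above):
  C_11 = (0.80)(0.80) − (-0.15)(0.00) = 0.6400
  C_12 = −[(0.00)(0.80) − (-0.15)(-0.45)] = 0.0675
  C_13 = (0.00)(0.00) − (0.80)(-0.45) = 0.3600
  C_21 = −[(-0.40)(0.80) − (-0.45)(0.00)] = 0.3200
  C_22 = (0.95)(0.80) − (-0.45)(-0.45) = 0.5575
  C_23 = −[(0.95)(0.00) − (-0.40)(-0.45)] = 0.1800
  C_31 = (-0.40)(-0.15) − (-0.45)(0.80) = 0.4200
  C_32 = −[(0.95)(-0.15) − (-0.45)(0.00)] = 0.1425
  C_33 = (0.95)(0.80) − (-0.40)(0.00) = 0.7600
det(I−A) = Σ_j (I−A)_1j·C_1j = (0.95)(0.6400) + (-0.40)(0.0675) + (-0.45)(0.3600) = 0.4190
adj(I−A) = Cᵀ =
  [ 0.6400   0.3200   0.4200]
  [ 0.0675   0.5575   0.1425]
  [ 0.3600   0.1800   0.7600]
(I − A)⁻¹ = adj(I−A) / det(I−A) ≈
  [   1.5274     0.7637     1.0024]
  [   0.1611     1.3305     0.3401]
  [   0.8592     0.4296     1.8138]
x = (I − A)⁻¹ d = adj(I−A)·d / det(I−A), with det(I−A) = 0.4190:
  x_1 = (0.6400·275 + 0.3200·725 + 0.4200·125) / 0.4190 = 460.50 / 0.4190 ≈ 1099.05
  x_2 = (0.0675·275 + 0.5575·725 + 0.1425·125) / 0.4190 = 440.5625 / 0.4190 ≈ 1051.46
  x_3 = (0.3600·275 + 0.1800·725 + 0.7600·125) / 0.4190 = 324.50 / 0.4190 ≈ 774.46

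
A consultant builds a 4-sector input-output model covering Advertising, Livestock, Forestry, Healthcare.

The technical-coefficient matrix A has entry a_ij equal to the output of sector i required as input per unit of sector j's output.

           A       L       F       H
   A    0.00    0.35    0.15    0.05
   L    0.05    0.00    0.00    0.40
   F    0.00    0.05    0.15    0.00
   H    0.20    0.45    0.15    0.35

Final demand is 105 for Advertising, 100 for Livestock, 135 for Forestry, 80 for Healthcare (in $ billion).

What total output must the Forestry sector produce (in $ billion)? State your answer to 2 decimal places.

x_F = 175.87

I − A =
  [   1.00    -0.35    -0.15    -0.05]
  [  -0.05     1.00     0.00    -0.40]
  [   0.00    -0.05     0.85     0.00]
  [  -0.20    -0.45    -0.15     0.65]
Compute the cofactors C_ij = (−1)^(i+j)·(3×3 minor ij) of I−A; the adjugate is their transpose:
adj(I−A) = Cᵀ =
  [ 0.396500   0.217750   0.099000   0.164500]
  [ 0.095625   0.544000   0.077250   0.342125]
  [ 0.005625   0.032000   0.419500   0.020125]
  [ 0.189500   0.451000   0.180750   0.834750]
det(I−A) = Σ_j (I−A)_1j·C_1j = (1.00)(0.396500) + (-0.35)(0.095625) + (-0.15)(0.005625) + (-0.05)(0.189500) = 0.3527125
(I − A)⁻¹ = adj(I−A) / det(I−A) ≈
  [   1.1241     0.6174     0.2807     0.4664]
  [   0.2711     1.5423     0.2190     0.9700]
  [   0.0159     0.0907     1.1894     0.0571]
  [   0.5373     1.2787     0.5125     2.3667]
x = (I − A)⁻¹ d = adj(I−A)·d / det(I−A), with det(I−A) = 0.3527125:
  x_A = (0.396500·105 + 0.217750·100 + 0.099000·135 + 0.164500·80) / 0.3527125 = 89.9325 / 0.3527125 ≈ 254.97
  x_L = (0.095625·105 + 0.544000·100 + 0.077250·135 + 0.342125·80) / 0.3527125 = 102.239375 / 0.3527125 ≈ 289.87
  x_F = (0.005625·105 + 0.032000·100 + 0.419500·135 + 0.020125·80) / 0.3527125 = 62.033125 / 0.3527125 ≈ 175.87
  x_H = (0.189500·105 + 0.451000·100 + 0.180750·135 + 0.834750·80) / 0.3527125 = 156.17875 / 0.3527125 ≈ 442.79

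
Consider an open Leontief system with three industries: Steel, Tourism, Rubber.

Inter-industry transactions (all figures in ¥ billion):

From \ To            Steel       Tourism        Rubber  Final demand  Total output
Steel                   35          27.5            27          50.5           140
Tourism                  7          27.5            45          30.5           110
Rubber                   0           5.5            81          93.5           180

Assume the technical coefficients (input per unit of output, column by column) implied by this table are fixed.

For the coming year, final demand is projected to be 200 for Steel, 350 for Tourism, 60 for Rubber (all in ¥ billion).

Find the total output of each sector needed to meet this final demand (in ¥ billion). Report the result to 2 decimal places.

x_1 = 482.49, x_2 = 551.92, x_3 = 159.27

Technical coefficients a_ij = z_ij / X_j:
  a_11 = 35/140 = 0.25, a_21 = 7/140 = 0.05, a_31 = 0/140 = 0.00
  a_12 = 27.5/110 = 0.25, a_22 = 27.5/110 = 0.25, a_32 = 5.5/110 = 0.05
  a_13 = 27/180 = 0.15, a_23 = 45/180 = 0.25, a_33 = 81/180 = 0.45
I − A =
  [   0.75    -0.25    -0.15]
  [  -0.05     0.75    -0.25]
  [   0.00    -0.05     0.55]
Cofactors of I−A, C_ij = (−1)^(i+j)·(minor ij) (rows/columns in the sector order above):
  C_11 = (0.75)(0.55) − (-0.25)(-0.05) = 0.4000
  C_12 = −[(-0.05)(0.55) − (-0.25)(0.00)] = 0.0275
  C_13 = (-0.05)(-0.05) − (0.75)(0.00) = 0.0025
  C_21 = −[(-0.25)(0.55) − (-0.15)(-0.05)] = 0.1450
  C_22 = (0.75)(0.55) − (-0.15)(0.00) = 0.4125
  C_23 = −[(0.75)(-0.05) − (-0.25)(0.00)] = 0.0375
  C_31 = (-0.25)(-0.25) − (-0.15)(0.75) = 0.1750
  C_32 = −[(0.75)(-0.25) − (-0.15)(-0.05)] = 0.1950
  C_33 = (0.75)(0.75) − (-0.25)(-0.05) = 0.5500
det(I−A) = Σ_j (I−A)_1j·C_1j = (0.75)(0.4000) + (-0.25)(0.0275) + (-0.15)(0.0025) = 0.29275
adj(I−A) = Cᵀ =
  [ 0.4000   0.1450   0.1750]
  [ 0.0275   0.4125   0.1950]
  [ 0.0025   0.0375   0.5500]
(I − A)⁻¹ = adj(I−A) / det(I−A) ≈
  [   1.3664     0.4953     0.5978]
  [   0.0939     1.4091     0.6661]
  [   0.0085     0.1281     1.8787]
x = (I − A)⁻¹ d = adj(I−A)·d / det(I−A), with det(I−A) = 0.29275:
  x_1 = (0.4000·200 + 0.1450·350 + 0.1750·60) / 0.29275 = 141.25 / 0.29275 ≈ 482.49
  x_2 = (0.0275·200 + 0.4125·350 + 0.1950·60) / 0.29275 = 161.575 / 0.29275 ≈ 551.92
  x_3 = (0.0025·200 + 0.0375·350 + 0.5500·60) / 0.29275 = 46.625 / 0.29275 ≈ 159.27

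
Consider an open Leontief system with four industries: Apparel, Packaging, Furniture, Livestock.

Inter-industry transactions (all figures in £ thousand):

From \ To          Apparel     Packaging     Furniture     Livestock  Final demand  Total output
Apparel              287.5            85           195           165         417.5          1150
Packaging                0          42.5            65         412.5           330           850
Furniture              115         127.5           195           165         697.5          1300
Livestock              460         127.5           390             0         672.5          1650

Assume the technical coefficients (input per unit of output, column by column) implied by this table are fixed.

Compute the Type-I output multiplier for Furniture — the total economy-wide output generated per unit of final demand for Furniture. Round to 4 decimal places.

Technical coefficients a_ij = z_ij / X_j:
  a_11 = 287.5/1150 = 0.25, a_21 = 0/1150 = 0.00, a_31 = 115/1150 = 0.10, a_41 = 460/1150 = 0.40
  a_12 = 85/850 = 0.10, a_22 = 42.5/850 = 0.05, a_32 = 127.5/850 = 0.15, a_42 = 127.5/850 = 0.15
  a_13 = 195/1300 = 0.15, a_23 = 65/1300 = 0.05, a_33 = 195/1300 = 0.15, a_43 = 390/1300 = 0.30
  a_14 = 165/1650 = 0.10, a_24 = 412.5/1650 = 0.25, a_34 = 165/1650 = 0.10, a_44 = 0/1650 = 0.00
I − A =
  [   0.75    -0.10    -0.15    -0.10]
  [   0.00     0.95    -0.05    -0.25]
  [  -0.10    -0.15     0.85    -0.10]
  [  -0.40    -0.15    -0.30     1.00]
Compute the cofactors C_ij = (−1)^(i+j)·(3×3 minor ij) of I−A; the adjugate is their transpose:
adj(I−A) = Cᵀ =
  [ 0.727625   0.124000   0.178625   0.121625]
  [ 0.099500   0.557000   0.106750   0.159875]
  [ 0.144250   0.133250   0.636375   0.111375]
  [ 0.349250   0.173125   0.278375   0.585250]
det(I−A) = Σ_j (I−A)_1j·C_1j = (0.75)(0.727625) + (-0.10)(0.099500) + (-0.15)(0.144250) + (-0.10)(0.349250) = 0.47920625
(I − A)⁻¹ = adj(I−A) / det(I−A) ≈
  [   1.51840     0.25876     0.37275     0.25381]
  [   0.20764     1.16234     0.22276     0.33362]
  [   0.30102     0.27806     1.32798     0.23242]
  [   0.72881     0.36127     0.58091     1.22129]
The output multiplier for sector j is the column-j sum of the Leontief inverse (I − A)⁻¹ = adj(I−A) / det(I−A).
Column 3 of adj(I−A): (0.178625, 0.106750, 0.636375, 0.278375); det(I−A) = 0.47920625.
m_3 = (0.178625 + 0.106750 + 0.636375 + 0.278375) / 0.47920625 = 1.200125 / 0.47920625 ≈ 2.5044.

m_3 = 2.5044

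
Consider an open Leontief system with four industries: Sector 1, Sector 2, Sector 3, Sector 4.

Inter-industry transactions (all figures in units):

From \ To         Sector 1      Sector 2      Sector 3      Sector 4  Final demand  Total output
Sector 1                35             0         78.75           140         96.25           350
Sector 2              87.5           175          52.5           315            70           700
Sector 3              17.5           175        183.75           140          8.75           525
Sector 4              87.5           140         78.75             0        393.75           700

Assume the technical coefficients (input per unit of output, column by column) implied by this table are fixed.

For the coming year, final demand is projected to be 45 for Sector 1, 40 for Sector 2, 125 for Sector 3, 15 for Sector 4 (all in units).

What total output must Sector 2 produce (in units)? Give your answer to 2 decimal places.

Technical coefficients a_ij = z_ij / X_j:
  a_11 = 35/350 = 0.10, a_21 = 87.5/350 = 0.25, a_31 = 17.5/350 = 0.05, a_41 = 87.5/350 = 0.25
  a_12 = 0/700 = 0.00, a_22 = 175/700 = 0.25, a_32 = 175/700 = 0.25, a_42 = 140/700 = 0.20
  a_13 = 78.75/525 = 0.15, a_23 = 52.5/525 = 0.10, a_33 = 183.75/525 = 0.35, a_43 = 78.75/525 = 0.15
  a_14 = 140/700 = 0.20, a_24 = 315/700 = 0.45, a_34 = 140/700 = 0.20, a_44 = 0/700 = 0.00
I − A =
  [   0.90     0.00    -0.15    -0.20]
  [  -0.25     0.75    -0.10    -0.45]
  [  -0.05    -0.25     0.65    -0.20]
  [  -0.25    -0.20    -0.15     1.00]
Compute the cofactors C_ij = (−1)^(i+j)·(3×3 minor ij) of I−A; the adjugate is their transpose:
adj(I−A) = Cᵀ =
  [ 0.360625   0.077000   0.125500   0.131875]
  [ 0.241500   0.509000   0.207625   0.318875]
  [ 0.171125   0.250500   0.546500   0.256250]
  [ 0.164125   0.158625   0.154875   0.401250]
det(I−A) = Σ_j (I−A)_1j·C_1j = (0.90)(0.360625) + (0.00)(0.241500) + (-0.15)(0.171125) + (-0.20)(0.164125) = 0.26606875
(I − A)⁻¹ = adj(I−A) / det(I−A) ≈
  [   1.3554     0.2894     0.4717     0.4956]
  [   0.9077     1.9130     0.7803     1.1985]
  [   0.6432     0.9415     2.0540     0.9631]
  [   0.6169     0.5962     0.5821     1.5081]
x = (I − A)⁻¹ d = adj(I−A)·d / det(I−A), with det(I−A) = 0.26606875:
  x_1 = (0.360625·45 + 0.077000·40 + 0.125500·125 + 0.131875·15) / 0.26606875 = 36.97375 / 0.26606875 ≈ 138.96
  x_2 = (0.241500·45 + 0.509000·40 + 0.207625·125 + 0.318875·15) / 0.26606875 = 61.96375 / 0.26606875 ≈ 232.89
  x_3 = (0.171125·45 + 0.250500·40 + 0.546500·125 + 0.256250·15) / 0.26606875 = 89.876875 / 0.26606875 ≈ 337.80
  x_4 = (0.164125·45 + 0.158625·40 + 0.154875·125 + 0.401250·15) / 0.26606875 = 39.10875 / 0.26606875 ≈ 146.99

x_2 = 232.89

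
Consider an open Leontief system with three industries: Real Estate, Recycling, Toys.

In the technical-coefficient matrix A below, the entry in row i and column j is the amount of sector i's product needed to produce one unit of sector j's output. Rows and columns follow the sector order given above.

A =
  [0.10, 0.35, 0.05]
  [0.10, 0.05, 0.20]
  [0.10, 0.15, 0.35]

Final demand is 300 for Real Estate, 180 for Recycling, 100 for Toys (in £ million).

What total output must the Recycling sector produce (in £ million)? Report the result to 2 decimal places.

x_2 = 300.71

I − A =
  [   0.90    -0.35    -0.05]
  [  -0.10     0.95    -0.20]
  [  -0.10    -0.15     0.65]
Cofactors of I−A, C_ij = (−1)^(i+j)·(minor ij) (rows/columns in the sector order above):
  C_11 = (0.95)(0.65) − (-0.20)(-0.15) = 0.5875
  C_12 = −[(-0.10)(0.65) − (-0.20)(-0.10)] = 0.0850
  C_13 = (-0.10)(-0.15) − (0.95)(-0.10) = 0.1100
  C_21 = −[(-0.35)(0.65) − (-0.05)(-0.15)] = 0.2350
  C_22 = (0.90)(0.65) − (-0.05)(-0.10) = 0.5800
  C_23 = −[(0.90)(-0.15) − (-0.35)(-0.10)] = 0.1700
  C_31 = (-0.35)(-0.20) − (-0.05)(0.95) = 0.1175
  C_32 = −[(0.90)(-0.20) − (-0.05)(-0.10)] = 0.1850
  C_33 = (0.90)(0.95) − (-0.35)(-0.10) = 0.8200
det(I−A) = Σ_j (I−A)_1j·C_1j = (0.90)(0.5875) + (-0.35)(0.0850) + (-0.05)(0.1100) = 0.4935
adj(I−A) = Cᵀ =
  [ 0.5875   0.2350   0.1175]
  [ 0.0850   0.5800   0.1850]
  [ 0.1100   0.1700   0.8200]
(I − A)⁻¹ = adj(I−A) / det(I−A) ≈
  [   1.1905     0.4762     0.2381]
  [   0.1722     1.1753     0.3749]
  [   0.2229     0.3445     1.6616]
x = (I − A)⁻¹ d = adj(I−A)·d / det(I−A), with det(I−A) = 0.4935:
  x_1 = (0.5875·300 + 0.2350·180 + 0.1175·100) / 0.4935 = 230.30 / 0.4935 ≈ 466.67
  x_2 = (0.0850·300 + 0.5800·180 + 0.1850·100) / 0.4935 = 148.40 / 0.4935 ≈ 300.71
  x_3 = (0.1100·300 + 0.1700·180 + 0.8200·100) / 0.4935 = 145.60 / 0.4935 ≈ 295.04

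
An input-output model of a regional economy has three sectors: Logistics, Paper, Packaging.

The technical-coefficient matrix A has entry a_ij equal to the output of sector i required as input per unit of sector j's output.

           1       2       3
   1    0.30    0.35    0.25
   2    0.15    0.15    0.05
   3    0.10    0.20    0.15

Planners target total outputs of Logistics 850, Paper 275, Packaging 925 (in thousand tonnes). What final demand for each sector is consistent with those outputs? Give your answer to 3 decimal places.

d_1 = 267.500, d_2 = 60.000, d_3 = 646.250

I − A =
  [   0.70    -0.35    -0.25]
  [  -0.15     0.85    -0.05]
  [  -0.10    -0.20     0.85]
d = (I − A) x:
  d_1 = (+0.70)·850 + (-0.35)·275 + (-0.25)·925 = 267.500
  d_2 = (-0.15)·850 + (+0.85)·275 + (-0.05)·925 = 60.000
  d_3 = (-0.10)·850 + (-0.20)·275 + (+0.85)·925 = 646.250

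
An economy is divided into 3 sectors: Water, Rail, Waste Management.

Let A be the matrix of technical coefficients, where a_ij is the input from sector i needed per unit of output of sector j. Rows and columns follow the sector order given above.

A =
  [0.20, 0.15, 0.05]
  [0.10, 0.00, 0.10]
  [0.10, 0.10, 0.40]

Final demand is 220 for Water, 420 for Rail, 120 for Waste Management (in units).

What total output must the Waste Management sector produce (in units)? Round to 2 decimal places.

x_3 = 347.15

I − A =
  [   0.80    -0.15    -0.05]
  [  -0.10     1.00    -0.10]
  [  -0.10    -0.10     0.60]
Cofactors of I−A, C_ij = (−1)^(i+j)·(minor ij) (rows/columns in the sector order above):
  C_11 = (1.00)(0.60) − (-0.10)(-0.10) = 0.5900
  C_12 = −[(-0.10)(0.60) − (-0.10)(-0.10)] = 0.0700
  C_13 = (-0.10)(-0.10) − (1.00)(-0.10) = 0.1100
  C_21 = −[(-0.15)(0.60) − (-0.05)(-0.10)] = 0.0950
  C_22 = (0.80)(0.60) − (-0.05)(-0.10) = 0.4750
  C_23 = −[(0.80)(-0.10) − (-0.15)(-0.10)] = 0.0950
  C_31 = (-0.15)(-0.10) − (-0.05)(1.00) = 0.0650
  C_32 = −[(0.80)(-0.10) − (-0.05)(-0.10)] = 0.0850
  C_33 = (0.80)(1.00) − (-0.15)(-0.10) = 0.7850
det(I−A) = Σ_j (I−A)_1j·C_1j = (0.80)(0.5900) + (-0.15)(0.0700) + (-0.05)(0.1100) = 0.4560
adj(I−A) = Cᵀ =
  [ 0.5900   0.0950   0.0650]
  [ 0.0700   0.4750   0.0850]
  [ 0.1100   0.0950   0.7850]
(I − A)⁻¹ = adj(I−A) / det(I−A) ≈
  [   1.2939     0.2083     0.1425]
  [   0.1535     1.0417     0.1864]
  [   0.2412     0.2083     1.7215]
x = (I − A)⁻¹ d = adj(I−A)·d / det(I−A), with det(I−A) = 0.4560:
  x_1 = (0.5900·220 + 0.0950·420 + 0.0650·120) / 0.4560 = 177.50 / 0.4560 ≈ 389.25
  x_2 = (0.0700·220 + 0.4750·420 + 0.0850·120) / 0.4560 = 225.10 / 0.4560 ≈ 493.64
  x_3 = (0.1100·220 + 0.0950·420 + 0.7850·120) / 0.4560 = 158.30 / 0.4560 ≈ 347.15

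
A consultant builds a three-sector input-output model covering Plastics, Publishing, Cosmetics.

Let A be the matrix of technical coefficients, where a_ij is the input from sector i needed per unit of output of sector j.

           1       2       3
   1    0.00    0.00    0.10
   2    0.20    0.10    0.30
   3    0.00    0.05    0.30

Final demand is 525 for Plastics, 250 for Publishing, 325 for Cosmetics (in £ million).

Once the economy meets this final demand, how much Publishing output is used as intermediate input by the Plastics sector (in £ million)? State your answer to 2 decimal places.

I − A =
  [   1.00     0.00    -0.10]
  [  -0.20     0.90    -0.30]
  [   0.00    -0.05     0.70]
Cofactors of I−A, C_ij = (−1)^(i+j)·(minor ij) (rows/columns in the sector order above):
  C_11 = (0.90)(0.70) − (-0.30)(-0.05) = 0.6150
  C_12 = −[(-0.20)(0.70) − (-0.30)(0.00)] = 0.1400
  C_13 = (-0.20)(-0.05) − (0.90)(0.00) = 0.0100
  C_21 = −[(0.00)(0.70) − (-0.10)(-0.05)] = 0.0050
  C_22 = (1.00)(0.70) − (-0.10)(0.00) = 0.7000
  C_23 = −[(1.00)(-0.05) − (0.00)(0.00)] = 0.0500
  C_31 = (0.00)(-0.30) − (-0.10)(0.90) = 0.0900
  C_32 = −[(1.00)(-0.30) − (-0.10)(-0.20)] = 0.3200
  C_33 = (1.00)(0.90) − (0.00)(-0.20) = 0.9000
det(I−A) = Σ_j (I−A)_1j·C_1j = (1.00)(0.6150) + (0.00)(0.1400) + (-0.10)(0.0100) = 0.6140
adj(I−A) = Cᵀ =
  [ 0.6150   0.0050   0.0900]
  [ 0.1400   0.7000   0.3200]
  [ 0.0100   0.0500   0.9000]
(I − A)⁻¹ = adj(I−A) / det(I−A) ≈
  [   1.0016     0.0081     0.1466]
  [   0.2280     1.1401     0.5212]
  [   0.0163     0.0814     1.4658]
First solve x = (I − A)⁻¹ d = adj(I−A)·d / det(I−A); in particular x_1 = (0.6150·525 + 0.0050·250 + 0.0900·325) / 0.6140 = 353.375 / 0.6140 ≈ 575.5293.
Intermediate flow from 2 to 1: z_21 = a_21 · x_1 = 0.20 × 353.375 / 0.6140 = 70.675 / 0.6140 ≈ 115.11.

z_21 = 115.11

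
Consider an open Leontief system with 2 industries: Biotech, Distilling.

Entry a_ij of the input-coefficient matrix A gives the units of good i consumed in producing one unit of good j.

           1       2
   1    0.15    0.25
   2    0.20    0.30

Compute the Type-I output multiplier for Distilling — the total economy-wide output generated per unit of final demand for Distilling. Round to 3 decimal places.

m_2 = 2.018

I − A =
  [   0.85    -0.25]
  [  -0.20     0.70]
det(I−A) = (0.85)(0.70) − (-0.25)(-0.20) = 0.5450
adj(I−A) = [[0.70, 0.25], [0.20, 0.85]]
(I − A)⁻¹ = adj(I−A) / det(I−A) ≈
  [   1.2844     0.4587]
  [   0.3670     1.5596]
The output multiplier for sector j is the column-j sum of the Leontief inverse (I − A)⁻¹ = adj(I−A) / det(I−A).
Column 2 of adj(I−A): (0.25, 0.85); det(I−A) = 0.5450.
m_2 = (0.25 + 0.85) / 0.5450 = 1.10 / 0.5450 ≈ 2.018.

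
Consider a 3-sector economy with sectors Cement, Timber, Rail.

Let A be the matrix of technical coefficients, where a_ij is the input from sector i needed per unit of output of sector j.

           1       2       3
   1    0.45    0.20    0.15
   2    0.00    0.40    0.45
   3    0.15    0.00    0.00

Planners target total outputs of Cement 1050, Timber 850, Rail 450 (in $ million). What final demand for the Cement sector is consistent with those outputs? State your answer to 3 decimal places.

d_1 = 340.000

I − A =
  [   0.55    -0.20    -0.15]
  [   0.00     0.60    -0.45]
  [  -0.15     0.00     1.00]
d = (I − A) x:
  d_1 = (+0.55)·1050 + (-0.20)·850 + (-0.15)·450 = 340.000
  d_2 = (+0.00)·1050 + (+0.60)·850 + (-0.45)·450 = 307.500
  d_3 = (-0.15)·1050 + (+0.00)·850 + (+1.00)·450 = 292.500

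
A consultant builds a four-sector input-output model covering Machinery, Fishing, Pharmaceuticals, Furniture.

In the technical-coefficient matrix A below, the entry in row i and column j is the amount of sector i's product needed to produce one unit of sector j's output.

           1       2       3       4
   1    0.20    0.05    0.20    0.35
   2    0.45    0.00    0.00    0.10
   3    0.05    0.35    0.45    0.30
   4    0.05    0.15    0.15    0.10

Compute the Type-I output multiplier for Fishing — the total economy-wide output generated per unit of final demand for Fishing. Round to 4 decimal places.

I − A =
  [   0.80    -0.05    -0.20    -0.35]
  [  -0.45     1.00     0.00    -0.10]
  [  -0.05    -0.35     0.55    -0.30]
  [  -0.05    -0.15    -0.15     0.90]
Compute the cofactors C_ij = (−1)^(i+j)·(3×3 minor ij) of I−A; the adjugate is their transpose:
adj(I−A) = Cᵀ =
  [ 0.436500   0.141750   0.230250   0.262250]
  [ 0.206000   0.335750   0.117625   0.156625]
  [ 0.223000   0.287500   0.646375   0.334125]
  [ 0.095750   0.111750   0.140125   0.386125]
det(I−A) = Σ_j (I−A)_1j·C_1j = (0.80)(0.436500) + (-0.05)(0.206000) + (-0.20)(0.223000) + (-0.35)(0.095750) = 0.2607875
(I − A)⁻¹ = adj(I−A) / det(I−A) ≈
  [   1.67378     0.54355     0.88290     1.00561]
  [   0.78992     1.28745     0.45104     0.60058]
  [   0.85510     1.10243     2.47855     1.28122]
  [   0.36716     0.42851     0.53731     1.48061]
The output multiplier for sector j is the column-j sum of the Leontief inverse (I − A)⁻¹ = adj(I−A) / det(I−A).
Column 2 of adj(I−A): (0.141750, 0.335750, 0.287500, 0.111750); det(I−A) = 0.2607875.
m_2 = (0.141750 + 0.335750 + 0.287500 + 0.111750) / 0.2607875 = 0.87675 / 0.2607875 ≈ 3.3619.

m_2 = 3.3619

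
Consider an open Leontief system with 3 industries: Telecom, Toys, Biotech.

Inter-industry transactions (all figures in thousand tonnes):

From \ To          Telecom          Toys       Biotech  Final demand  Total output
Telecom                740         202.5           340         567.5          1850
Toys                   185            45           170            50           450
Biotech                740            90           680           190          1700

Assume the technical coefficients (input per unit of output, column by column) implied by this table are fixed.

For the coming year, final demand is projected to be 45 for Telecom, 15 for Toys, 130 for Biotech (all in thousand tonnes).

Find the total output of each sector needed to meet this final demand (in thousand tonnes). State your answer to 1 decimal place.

x_1 = 300.0, x_2 = 100.0, x_3 = 450.0

Technical coefficients a_ij = z_ij / X_j:
  a_11 = 740/1850 = 0.40, a_21 = 185/1850 = 0.10, a_31 = 740/1850 = 0.40
  a_12 = 202.5/450 = 0.45, a_22 = 45/450 = 0.10, a_32 = 90/450 = 0.20
  a_13 = 340/1700 = 0.20, a_23 = 170/1700 = 0.10, a_33 = 680/1700 = 0.40
I − A =
  [   0.60    -0.45    -0.20]
  [  -0.10     0.90    -0.10]
  [  -0.40    -0.20     0.60]
Cofactors of I−A, C_ij = (−1)^(i+j)·(minor ij) (rows/columns in the sector order above):
  C_11 = (0.90)(0.60) − (-0.10)(-0.20) = 0.5200
  C_12 = −[(-0.10)(0.60) − (-0.10)(-0.40)] = 0.1000
  C_13 = (-0.10)(-0.20) − (0.90)(-0.40) = 0.3800
  C_21 = −[(-0.45)(0.60) − (-0.20)(-0.20)] = 0.3100
  C_22 = (0.60)(0.60) − (-0.20)(-0.40) = 0.2800
  C_23 = −[(0.60)(-0.20) − (-0.45)(-0.40)] = 0.3000
  C_31 = (-0.45)(-0.10) − (-0.20)(0.90) = 0.2250
  C_32 = −[(0.60)(-0.10) − (-0.20)(-0.10)] = 0.0800
  C_33 = (0.60)(0.90) − (-0.45)(-0.10) = 0.4950
det(I−A) = Σ_j (I−A)_1j·C_1j = (0.60)(0.5200) + (-0.45)(0.1000) + (-0.20)(0.3800) = 0.1910
adj(I−A) = Cᵀ =
  [ 0.5200   0.3100   0.2250]
  [ 0.1000   0.2800   0.0800]
  [ 0.3800   0.3000   0.4950]
(I − A)⁻¹ = adj(I−A) / det(I−A) ≈
  [   2.7225     1.6230     1.1780]
  [   0.5236     1.4660     0.4188]
  [   1.9895     1.5707     2.5916]
x = (I − A)⁻¹ d = adj(I−A)·d / det(I−A), with det(I−A) = 0.1910:
  x_1 = (0.5200·45 + 0.3100·15 + 0.2250·130) / 0.1910 = 57.30 / 0.1910 = 300.0
  x_2 = (0.1000·45 + 0.2800·15 + 0.0800·130) / 0.1910 = 19.10 / 0.1910 = 100.0
  x_3 = (0.3800·45 + 0.3000·15 + 0.4950·130) / 0.1910 = 85.95 / 0.1910 = 450.0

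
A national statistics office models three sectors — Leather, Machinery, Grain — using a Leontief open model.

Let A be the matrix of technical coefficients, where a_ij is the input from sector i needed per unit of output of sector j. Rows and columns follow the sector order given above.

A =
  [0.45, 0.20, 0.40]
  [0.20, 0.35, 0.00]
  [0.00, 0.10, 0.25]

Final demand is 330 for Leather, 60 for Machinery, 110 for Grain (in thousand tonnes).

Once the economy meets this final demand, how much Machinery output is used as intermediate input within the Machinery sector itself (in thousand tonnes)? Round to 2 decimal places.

I − A =
  [   0.55    -0.20    -0.40]
  [  -0.20     0.65     0.00]
  [   0.00    -0.10     0.75]
Cofactors of I−A, C_ij = (−1)^(i+j)·(minor ij) (rows/columns in the sector order above):
  C_11 = (0.65)(0.75) − (0.00)(-0.10) = 0.4875
  C_12 = −[(-0.20)(0.75) − (0.00)(0.00)] = 0.1500
  C_13 = (-0.20)(-0.10) − (0.65)(0.00) = 0.0200
  C_21 = −[(-0.20)(0.75) − (-0.40)(-0.10)] = 0.1900
  C_22 = (0.55)(0.75) − (-0.40)(0.00) = 0.4125
  C_23 = −[(0.55)(-0.10) − (-0.20)(0.00)] = 0.0550
  C_31 = (-0.20)(0.00) − (-0.40)(0.65) = 0.2600
  C_32 = −[(0.55)(0.00) − (-0.40)(-0.20)] = 0.0800
  C_33 = (0.55)(0.65) − (-0.20)(-0.20) = 0.3175
det(I−A) = Σ_j (I−A)_1j·C_1j = (0.55)(0.4875) + (-0.20)(0.1500) + (-0.40)(0.0200) = 0.230125
adj(I−A) = Cᵀ =
  [ 0.4875   0.1900   0.2600]
  [ 0.1500   0.4125   0.0800]
  [ 0.0200   0.0550   0.3175]
(I − A)⁻¹ = adj(I−A) / det(I−A) ≈
  [   2.1184     0.8256     1.1298]
  [   0.6518     1.7925     0.3476]
  [   0.0869     0.2390     1.3797]
First solve x = (I − A)⁻¹ d = adj(I−A)·d / det(I−A); in particular x_2 = (0.1500·330 + 0.4125·60 + 0.0800·110) / 0.230125 = 83.05 / 0.230125 ≈ 360.8908.
Intermediate flow from 2 to 2: z_22 = a_22 · x_2 = 0.35 × 83.05 / 0.230125 = 29.0675 / 0.230125 ≈ 126.31.

z_22 = 126.31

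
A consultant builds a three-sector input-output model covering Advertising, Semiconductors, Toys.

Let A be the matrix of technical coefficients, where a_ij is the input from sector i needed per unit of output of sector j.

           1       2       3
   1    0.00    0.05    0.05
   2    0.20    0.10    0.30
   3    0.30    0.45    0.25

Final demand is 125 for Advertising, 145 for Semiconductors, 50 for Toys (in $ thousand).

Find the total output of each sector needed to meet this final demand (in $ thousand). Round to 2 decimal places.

I − A =
  [   1.00    -0.05    -0.05]
  [  -0.20     0.90    -0.30]
  [  -0.30    -0.45     0.75]
Cofactors of I−A, C_ij = (−1)^(i+j)·(minor ij) (rows/columns in the sector order above):
  C_11 = (0.90)(0.75) − (-0.30)(-0.45) = 0.5400
  C_12 = −[(-0.20)(0.75) − (-0.30)(-0.30)] = 0.2400
  C_13 = (-0.20)(-0.45) − (0.90)(-0.30) = 0.3600
  C_21 = −[(-0.05)(0.75) − (-0.05)(-0.45)] = 0.0600
  C_22 = (1.00)(0.75) − (-0.05)(-0.30) = 0.7350
  C_23 = −[(1.00)(-0.45) − (-0.05)(-0.30)] = 0.4650
  C_31 = (-0.05)(-0.30) − (-0.05)(0.90) = 0.0600
  C_32 = −[(1.00)(-0.30) − (-0.05)(-0.20)] = 0.3100
  C_33 = (1.00)(0.90) − (-0.05)(-0.20) = 0.8900
det(I−A) = Σ_j (I−A)_1j·C_1j = (1.00)(0.5400) + (-0.05)(0.2400) + (-0.05)(0.3600) = 0.5100
adj(I−A) = Cᵀ =
  [ 0.5400   0.0600   0.0600]
  [ 0.2400   0.7350   0.3100]
  [ 0.3600   0.4650   0.8900]
(I − A)⁻¹ = adj(I−A) / det(I−A) ≈
  [   1.0588     0.1176     0.1176]
  [   0.4706     1.4412     0.6078]
  [   0.7059     0.9118     1.7451]
x = (I − A)⁻¹ d = adj(I−A)·d / det(I−A), with det(I−A) = 0.5100:
  x_1 = (0.5400·125 + 0.0600·145 + 0.0600·50) / 0.5100 = 79.20 / 0.5100 ≈ 155.29
  x_2 = (0.2400·125 + 0.7350·145 + 0.3100·50) / 0.5100 = 152.075 / 0.5100 ≈ 298.19
  x_3 = (0.3600·125 + 0.4650·145 + 0.8900·50) / 0.5100 = 156.925 / 0.5100 ≈ 307.70

x_1 = 155.29, x_2 = 298.19, x_3 = 307.70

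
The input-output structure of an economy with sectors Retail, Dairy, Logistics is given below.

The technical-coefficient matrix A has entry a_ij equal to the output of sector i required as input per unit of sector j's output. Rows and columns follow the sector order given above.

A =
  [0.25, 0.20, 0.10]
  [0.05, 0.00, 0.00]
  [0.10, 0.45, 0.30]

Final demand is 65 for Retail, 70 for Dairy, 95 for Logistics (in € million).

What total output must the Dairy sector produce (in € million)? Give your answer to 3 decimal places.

x_D = 76.718

I − A =
  [   0.75    -0.20    -0.10]
  [  -0.05     1.00     0.00]
  [  -0.10    -0.45     0.70]
Cofactors of I−A, C_ij = (−1)^(i+j)·(minor ij) (rows/columns in the sector order above):
  C_11 = (1.00)(0.70) − (0.00)(-0.45) = 0.7000
  C_12 = −[(-0.05)(0.70) − (0.00)(-0.10)] = 0.0350
  C_13 = (-0.05)(-0.45) − (1.00)(-0.10) = 0.1225
  C_21 = −[(-0.20)(0.70) − (-0.10)(-0.45)] = 0.1850
  C_22 = (0.75)(0.70) − (-0.10)(-0.10) = 0.5150
  C_23 = −[(0.75)(-0.45) − (-0.20)(-0.10)] = 0.3575
  C_31 = (-0.20)(0.00) − (-0.10)(1.00) = 0.1000
  C_32 = −[(0.75)(0.00) − (-0.10)(-0.05)] = 0.0050
  C_33 = (0.75)(1.00) − (-0.20)(-0.05) = 0.7400
det(I−A) = Σ_j (I−A)_1j·C_1j = (0.75)(0.7000) + (-0.20)(0.0350) + (-0.10)(0.1225) = 0.50575
adj(I−A) = Cᵀ =
  [ 0.7000   0.1850   0.1000]
  [ 0.0350   0.5150   0.0050]
  [ 0.1225   0.3575   0.7400]
(I − A)⁻¹ = adj(I−A) / det(I−A) ≈
  [   1.3841     0.3658     0.1977]
  [   0.0692     1.0183     0.0099]
  [   0.2422     0.7069     1.4632]
x = (I − A)⁻¹ d = adj(I−A)·d / det(I−A), with det(I−A) = 0.50575:
  x_R = (0.7000·65 + 0.1850·70 + 0.1000·95) / 0.50575 = 67.95 / 0.50575 ≈ 134.355
  x_D = (0.0350·65 + 0.5150·70 + 0.0050·95) / 0.50575 = 38.80 / 0.50575 ≈ 76.718
  x_L = (0.1225·65 + 0.3575·70 + 0.7400·95) / 0.50575 = 103.2875 / 0.50575 ≈ 204.226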